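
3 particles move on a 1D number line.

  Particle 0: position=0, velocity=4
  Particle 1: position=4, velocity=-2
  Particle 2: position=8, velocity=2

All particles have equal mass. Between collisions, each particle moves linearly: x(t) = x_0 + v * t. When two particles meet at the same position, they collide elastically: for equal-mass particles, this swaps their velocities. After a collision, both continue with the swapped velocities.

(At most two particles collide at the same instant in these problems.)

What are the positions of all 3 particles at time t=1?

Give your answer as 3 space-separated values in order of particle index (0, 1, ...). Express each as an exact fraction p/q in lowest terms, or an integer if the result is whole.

Answer: 2 4 10

Derivation:
Collision at t=2/3: particles 0 and 1 swap velocities; positions: p0=8/3 p1=8/3 p2=28/3; velocities now: v0=-2 v1=4 v2=2
Advance to t=1 (no further collisions before then); velocities: v0=-2 v1=4 v2=2; positions = 2 4 10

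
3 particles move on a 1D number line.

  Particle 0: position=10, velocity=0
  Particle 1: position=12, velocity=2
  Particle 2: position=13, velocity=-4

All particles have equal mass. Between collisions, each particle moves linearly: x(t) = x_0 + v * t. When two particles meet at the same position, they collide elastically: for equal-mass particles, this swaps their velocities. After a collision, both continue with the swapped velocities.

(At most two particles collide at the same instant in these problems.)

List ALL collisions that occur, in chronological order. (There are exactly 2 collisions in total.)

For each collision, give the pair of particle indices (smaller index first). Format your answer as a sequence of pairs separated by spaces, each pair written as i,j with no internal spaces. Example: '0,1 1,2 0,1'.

Answer: 1,2 0,1

Derivation:
Collision at t=1/6: particles 1 and 2 swap velocities; positions: p0=10 p1=37/3 p2=37/3; velocities now: v0=0 v1=-4 v2=2
Collision at t=3/4: particles 0 and 1 swap velocities; positions: p0=10 p1=10 p2=27/2; velocities now: v0=-4 v1=0 v2=2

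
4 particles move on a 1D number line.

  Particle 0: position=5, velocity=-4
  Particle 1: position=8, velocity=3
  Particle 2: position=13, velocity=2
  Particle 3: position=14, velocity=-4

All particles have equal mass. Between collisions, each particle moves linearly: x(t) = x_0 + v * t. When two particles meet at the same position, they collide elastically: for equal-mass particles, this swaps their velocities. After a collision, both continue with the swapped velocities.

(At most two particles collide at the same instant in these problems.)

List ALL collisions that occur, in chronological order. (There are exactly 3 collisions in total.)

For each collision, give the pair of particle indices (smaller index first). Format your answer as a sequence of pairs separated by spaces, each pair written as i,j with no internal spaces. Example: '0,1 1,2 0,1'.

Answer: 2,3 1,2 2,3

Derivation:
Collision at t=1/6: particles 2 and 3 swap velocities; positions: p0=13/3 p1=17/2 p2=40/3 p3=40/3; velocities now: v0=-4 v1=3 v2=-4 v3=2
Collision at t=6/7: particles 1 and 2 swap velocities; positions: p0=11/7 p1=74/7 p2=74/7 p3=103/7; velocities now: v0=-4 v1=-4 v2=3 v3=2
Collision at t=5: particles 2 and 3 swap velocities; positions: p0=-15 p1=-6 p2=23 p3=23; velocities now: v0=-4 v1=-4 v2=2 v3=3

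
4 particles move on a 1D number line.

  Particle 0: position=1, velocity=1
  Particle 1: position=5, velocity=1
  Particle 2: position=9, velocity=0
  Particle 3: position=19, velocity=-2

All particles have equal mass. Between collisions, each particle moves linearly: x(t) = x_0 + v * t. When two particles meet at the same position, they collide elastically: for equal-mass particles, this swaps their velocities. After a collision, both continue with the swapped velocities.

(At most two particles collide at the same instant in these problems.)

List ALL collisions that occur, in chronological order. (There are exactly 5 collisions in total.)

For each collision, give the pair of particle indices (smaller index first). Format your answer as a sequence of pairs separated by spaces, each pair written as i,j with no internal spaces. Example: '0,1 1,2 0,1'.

Answer: 1,2 2,3 1,2 0,1 1,2

Derivation:
Collision at t=4: particles 1 and 2 swap velocities; positions: p0=5 p1=9 p2=9 p3=11; velocities now: v0=1 v1=0 v2=1 v3=-2
Collision at t=14/3: particles 2 and 3 swap velocities; positions: p0=17/3 p1=9 p2=29/3 p3=29/3; velocities now: v0=1 v1=0 v2=-2 v3=1
Collision at t=5: particles 1 and 2 swap velocities; positions: p0=6 p1=9 p2=9 p3=10; velocities now: v0=1 v1=-2 v2=0 v3=1
Collision at t=6: particles 0 and 1 swap velocities; positions: p0=7 p1=7 p2=9 p3=11; velocities now: v0=-2 v1=1 v2=0 v3=1
Collision at t=8: particles 1 and 2 swap velocities; positions: p0=3 p1=9 p2=9 p3=13; velocities now: v0=-2 v1=0 v2=1 v3=1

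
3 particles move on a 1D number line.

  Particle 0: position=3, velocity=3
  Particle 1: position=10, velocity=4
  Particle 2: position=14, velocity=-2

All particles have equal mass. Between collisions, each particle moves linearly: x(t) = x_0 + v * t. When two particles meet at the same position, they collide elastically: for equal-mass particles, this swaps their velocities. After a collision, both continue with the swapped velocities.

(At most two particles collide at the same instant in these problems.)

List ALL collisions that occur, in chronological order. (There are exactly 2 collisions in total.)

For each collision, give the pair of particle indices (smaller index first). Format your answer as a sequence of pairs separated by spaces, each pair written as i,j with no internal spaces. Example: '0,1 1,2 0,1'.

Collision at t=2/3: particles 1 and 2 swap velocities; positions: p0=5 p1=38/3 p2=38/3; velocities now: v0=3 v1=-2 v2=4
Collision at t=11/5: particles 0 and 1 swap velocities; positions: p0=48/5 p1=48/5 p2=94/5; velocities now: v0=-2 v1=3 v2=4

Answer: 1,2 0,1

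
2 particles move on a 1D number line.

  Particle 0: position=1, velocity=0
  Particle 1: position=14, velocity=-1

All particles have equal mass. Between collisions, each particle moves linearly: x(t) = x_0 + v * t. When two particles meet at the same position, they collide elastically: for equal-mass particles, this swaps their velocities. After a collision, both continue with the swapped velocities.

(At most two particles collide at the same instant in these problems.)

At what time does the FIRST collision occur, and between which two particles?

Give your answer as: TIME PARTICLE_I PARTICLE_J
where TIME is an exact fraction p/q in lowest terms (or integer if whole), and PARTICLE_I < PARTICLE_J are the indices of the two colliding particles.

Answer: 13 0 1

Derivation:
Pair (0,1): pos 1,14 vel 0,-1 -> gap=13, closing at 1/unit, collide at t=13
Earliest collision: t=13 between 0 and 1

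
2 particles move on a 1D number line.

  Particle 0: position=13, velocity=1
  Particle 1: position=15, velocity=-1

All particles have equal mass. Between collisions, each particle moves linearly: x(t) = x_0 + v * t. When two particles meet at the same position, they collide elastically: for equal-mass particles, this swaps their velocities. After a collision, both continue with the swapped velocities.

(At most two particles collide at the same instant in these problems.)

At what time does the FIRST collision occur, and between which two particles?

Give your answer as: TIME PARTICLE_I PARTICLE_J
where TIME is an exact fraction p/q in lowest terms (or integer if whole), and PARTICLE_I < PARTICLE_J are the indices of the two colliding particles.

Pair (0,1): pos 13,15 vel 1,-1 -> gap=2, closing at 2/unit, collide at t=1
Earliest collision: t=1 between 0 and 1

Answer: 1 0 1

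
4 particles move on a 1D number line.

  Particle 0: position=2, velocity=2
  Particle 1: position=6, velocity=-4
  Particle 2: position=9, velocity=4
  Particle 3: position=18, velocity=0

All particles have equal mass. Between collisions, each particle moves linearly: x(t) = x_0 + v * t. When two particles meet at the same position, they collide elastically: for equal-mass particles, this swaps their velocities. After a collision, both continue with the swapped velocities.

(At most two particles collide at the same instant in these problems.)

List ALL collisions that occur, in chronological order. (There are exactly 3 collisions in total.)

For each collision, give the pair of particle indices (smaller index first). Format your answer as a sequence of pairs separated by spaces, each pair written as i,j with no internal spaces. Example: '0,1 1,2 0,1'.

Collision at t=2/3: particles 0 and 1 swap velocities; positions: p0=10/3 p1=10/3 p2=35/3 p3=18; velocities now: v0=-4 v1=2 v2=4 v3=0
Collision at t=9/4: particles 2 and 3 swap velocities; positions: p0=-3 p1=13/2 p2=18 p3=18; velocities now: v0=-4 v1=2 v2=0 v3=4
Collision at t=8: particles 1 and 2 swap velocities; positions: p0=-26 p1=18 p2=18 p3=41; velocities now: v0=-4 v1=0 v2=2 v3=4

Answer: 0,1 2,3 1,2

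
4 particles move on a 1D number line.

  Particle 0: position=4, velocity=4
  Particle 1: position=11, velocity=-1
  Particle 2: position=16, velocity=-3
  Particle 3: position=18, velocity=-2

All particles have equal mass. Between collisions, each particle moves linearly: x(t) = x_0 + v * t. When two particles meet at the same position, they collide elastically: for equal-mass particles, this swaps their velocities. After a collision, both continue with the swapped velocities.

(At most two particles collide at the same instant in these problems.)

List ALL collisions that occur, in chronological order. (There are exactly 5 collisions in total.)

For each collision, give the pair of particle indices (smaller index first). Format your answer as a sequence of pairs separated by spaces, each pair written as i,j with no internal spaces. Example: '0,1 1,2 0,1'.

Answer: 0,1 1,2 2,3 0,1 1,2

Derivation:
Collision at t=7/5: particles 0 and 1 swap velocities; positions: p0=48/5 p1=48/5 p2=59/5 p3=76/5; velocities now: v0=-1 v1=4 v2=-3 v3=-2
Collision at t=12/7: particles 1 and 2 swap velocities; positions: p0=65/7 p1=76/7 p2=76/7 p3=102/7; velocities now: v0=-1 v1=-3 v2=4 v3=-2
Collision at t=7/3: particles 2 and 3 swap velocities; positions: p0=26/3 p1=9 p2=40/3 p3=40/3; velocities now: v0=-1 v1=-3 v2=-2 v3=4
Collision at t=5/2: particles 0 and 1 swap velocities; positions: p0=17/2 p1=17/2 p2=13 p3=14; velocities now: v0=-3 v1=-1 v2=-2 v3=4
Collision at t=7: particles 1 and 2 swap velocities; positions: p0=-5 p1=4 p2=4 p3=32; velocities now: v0=-3 v1=-2 v2=-1 v3=4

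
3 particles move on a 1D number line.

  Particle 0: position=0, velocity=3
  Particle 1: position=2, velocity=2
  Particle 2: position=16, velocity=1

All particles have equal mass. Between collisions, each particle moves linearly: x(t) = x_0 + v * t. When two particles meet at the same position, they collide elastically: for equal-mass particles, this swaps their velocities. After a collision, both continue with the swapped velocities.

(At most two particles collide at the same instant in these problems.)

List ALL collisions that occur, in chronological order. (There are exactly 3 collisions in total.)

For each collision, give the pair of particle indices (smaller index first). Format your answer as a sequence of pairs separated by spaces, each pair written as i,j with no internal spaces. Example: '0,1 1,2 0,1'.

Answer: 0,1 1,2 0,1

Derivation:
Collision at t=2: particles 0 and 1 swap velocities; positions: p0=6 p1=6 p2=18; velocities now: v0=2 v1=3 v2=1
Collision at t=8: particles 1 and 2 swap velocities; positions: p0=18 p1=24 p2=24; velocities now: v0=2 v1=1 v2=3
Collision at t=14: particles 0 and 1 swap velocities; positions: p0=30 p1=30 p2=42; velocities now: v0=1 v1=2 v2=3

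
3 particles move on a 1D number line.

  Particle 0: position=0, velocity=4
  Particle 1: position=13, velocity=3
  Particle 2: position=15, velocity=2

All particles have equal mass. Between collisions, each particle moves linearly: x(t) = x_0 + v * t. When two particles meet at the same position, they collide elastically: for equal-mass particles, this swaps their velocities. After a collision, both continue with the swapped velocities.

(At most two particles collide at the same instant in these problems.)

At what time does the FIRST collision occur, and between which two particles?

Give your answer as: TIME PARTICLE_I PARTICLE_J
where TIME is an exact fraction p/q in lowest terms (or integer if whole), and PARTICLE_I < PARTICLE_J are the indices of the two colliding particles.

Answer: 2 1 2

Derivation:
Pair (0,1): pos 0,13 vel 4,3 -> gap=13, closing at 1/unit, collide at t=13
Pair (1,2): pos 13,15 vel 3,2 -> gap=2, closing at 1/unit, collide at t=2
Earliest collision: t=2 between 1 and 2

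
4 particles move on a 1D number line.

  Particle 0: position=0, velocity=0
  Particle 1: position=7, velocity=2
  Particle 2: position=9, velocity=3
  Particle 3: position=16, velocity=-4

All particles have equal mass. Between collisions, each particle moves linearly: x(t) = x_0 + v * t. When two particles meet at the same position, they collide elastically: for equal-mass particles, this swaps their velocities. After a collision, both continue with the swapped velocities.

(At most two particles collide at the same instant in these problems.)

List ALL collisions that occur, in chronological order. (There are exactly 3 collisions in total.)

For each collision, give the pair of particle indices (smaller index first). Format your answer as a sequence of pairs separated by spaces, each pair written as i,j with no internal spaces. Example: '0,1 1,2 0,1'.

Answer: 2,3 1,2 0,1

Derivation:
Collision at t=1: particles 2 and 3 swap velocities; positions: p0=0 p1=9 p2=12 p3=12; velocities now: v0=0 v1=2 v2=-4 v3=3
Collision at t=3/2: particles 1 and 2 swap velocities; positions: p0=0 p1=10 p2=10 p3=27/2; velocities now: v0=0 v1=-4 v2=2 v3=3
Collision at t=4: particles 0 and 1 swap velocities; positions: p0=0 p1=0 p2=15 p3=21; velocities now: v0=-4 v1=0 v2=2 v3=3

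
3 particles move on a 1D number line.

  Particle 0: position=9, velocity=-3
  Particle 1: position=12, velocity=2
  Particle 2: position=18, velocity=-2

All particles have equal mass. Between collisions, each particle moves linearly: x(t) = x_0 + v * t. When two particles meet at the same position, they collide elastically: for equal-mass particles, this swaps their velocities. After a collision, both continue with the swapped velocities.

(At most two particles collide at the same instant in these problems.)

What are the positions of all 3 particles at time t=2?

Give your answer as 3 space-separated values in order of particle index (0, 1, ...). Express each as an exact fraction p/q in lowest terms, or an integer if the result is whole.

Collision at t=3/2: particles 1 and 2 swap velocities; positions: p0=9/2 p1=15 p2=15; velocities now: v0=-3 v1=-2 v2=2
Advance to t=2 (no further collisions before then); velocities: v0=-3 v1=-2 v2=2; positions = 3 14 16

Answer: 3 14 16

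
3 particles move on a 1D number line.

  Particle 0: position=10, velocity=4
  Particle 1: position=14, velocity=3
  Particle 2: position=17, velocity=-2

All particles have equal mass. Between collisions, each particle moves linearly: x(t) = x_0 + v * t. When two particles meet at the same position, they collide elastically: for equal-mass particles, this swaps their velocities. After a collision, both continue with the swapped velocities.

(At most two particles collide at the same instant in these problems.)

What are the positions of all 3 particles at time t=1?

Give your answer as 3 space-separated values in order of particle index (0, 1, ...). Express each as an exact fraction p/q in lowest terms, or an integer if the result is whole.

Collision at t=3/5: particles 1 and 2 swap velocities; positions: p0=62/5 p1=79/5 p2=79/5; velocities now: v0=4 v1=-2 v2=3
Advance to t=1 (no further collisions before then); velocities: v0=4 v1=-2 v2=3; positions = 14 15 17

Answer: 14 15 17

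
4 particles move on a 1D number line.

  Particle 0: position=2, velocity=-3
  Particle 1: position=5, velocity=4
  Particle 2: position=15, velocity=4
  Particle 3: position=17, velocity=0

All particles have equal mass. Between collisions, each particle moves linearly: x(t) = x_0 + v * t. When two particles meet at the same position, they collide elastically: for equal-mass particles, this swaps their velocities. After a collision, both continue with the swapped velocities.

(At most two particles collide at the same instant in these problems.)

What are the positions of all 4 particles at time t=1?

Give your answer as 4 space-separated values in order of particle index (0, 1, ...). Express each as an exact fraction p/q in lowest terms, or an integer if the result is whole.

Collision at t=1/2: particles 2 and 3 swap velocities; positions: p0=1/2 p1=7 p2=17 p3=17; velocities now: v0=-3 v1=4 v2=0 v3=4
Advance to t=1 (no further collisions before then); velocities: v0=-3 v1=4 v2=0 v3=4; positions = -1 9 17 19

Answer: -1 9 17 19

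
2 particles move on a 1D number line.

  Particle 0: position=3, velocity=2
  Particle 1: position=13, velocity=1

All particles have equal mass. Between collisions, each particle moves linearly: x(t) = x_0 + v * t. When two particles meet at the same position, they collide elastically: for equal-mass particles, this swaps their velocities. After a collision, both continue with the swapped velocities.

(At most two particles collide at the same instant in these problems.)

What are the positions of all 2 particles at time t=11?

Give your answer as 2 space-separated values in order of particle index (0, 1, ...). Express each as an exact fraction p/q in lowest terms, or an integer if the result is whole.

Answer: 24 25

Derivation:
Collision at t=10: particles 0 and 1 swap velocities; positions: p0=23 p1=23; velocities now: v0=1 v1=2
Advance to t=11 (no further collisions before then); velocities: v0=1 v1=2; positions = 24 25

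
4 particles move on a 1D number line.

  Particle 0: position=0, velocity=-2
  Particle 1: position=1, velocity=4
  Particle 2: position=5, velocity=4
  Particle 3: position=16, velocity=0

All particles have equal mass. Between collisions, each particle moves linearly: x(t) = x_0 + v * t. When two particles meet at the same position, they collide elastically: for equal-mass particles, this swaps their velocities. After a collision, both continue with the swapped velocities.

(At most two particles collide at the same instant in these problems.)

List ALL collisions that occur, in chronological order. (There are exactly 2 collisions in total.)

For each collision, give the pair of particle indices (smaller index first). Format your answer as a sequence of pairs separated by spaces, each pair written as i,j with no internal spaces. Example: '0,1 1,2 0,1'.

Collision at t=11/4: particles 2 and 3 swap velocities; positions: p0=-11/2 p1=12 p2=16 p3=16; velocities now: v0=-2 v1=4 v2=0 v3=4
Collision at t=15/4: particles 1 and 2 swap velocities; positions: p0=-15/2 p1=16 p2=16 p3=20; velocities now: v0=-2 v1=0 v2=4 v3=4

Answer: 2,3 1,2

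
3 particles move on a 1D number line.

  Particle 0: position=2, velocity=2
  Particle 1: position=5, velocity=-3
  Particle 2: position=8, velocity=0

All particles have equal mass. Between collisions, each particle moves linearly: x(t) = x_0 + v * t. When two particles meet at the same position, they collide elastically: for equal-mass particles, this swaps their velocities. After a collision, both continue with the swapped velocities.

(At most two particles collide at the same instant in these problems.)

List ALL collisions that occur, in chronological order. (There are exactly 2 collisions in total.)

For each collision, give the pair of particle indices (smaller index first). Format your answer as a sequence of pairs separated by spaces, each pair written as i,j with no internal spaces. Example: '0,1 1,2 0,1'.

Answer: 0,1 1,2

Derivation:
Collision at t=3/5: particles 0 and 1 swap velocities; positions: p0=16/5 p1=16/5 p2=8; velocities now: v0=-3 v1=2 v2=0
Collision at t=3: particles 1 and 2 swap velocities; positions: p0=-4 p1=8 p2=8; velocities now: v0=-3 v1=0 v2=2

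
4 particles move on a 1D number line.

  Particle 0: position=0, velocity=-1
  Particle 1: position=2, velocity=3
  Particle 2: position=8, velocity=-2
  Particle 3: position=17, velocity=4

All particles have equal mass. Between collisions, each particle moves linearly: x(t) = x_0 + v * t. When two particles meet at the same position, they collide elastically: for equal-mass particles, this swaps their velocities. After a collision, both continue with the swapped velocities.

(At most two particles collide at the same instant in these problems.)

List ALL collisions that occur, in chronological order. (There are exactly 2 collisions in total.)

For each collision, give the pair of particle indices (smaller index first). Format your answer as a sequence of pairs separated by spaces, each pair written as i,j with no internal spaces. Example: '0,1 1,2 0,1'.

Answer: 1,2 0,1

Derivation:
Collision at t=6/5: particles 1 and 2 swap velocities; positions: p0=-6/5 p1=28/5 p2=28/5 p3=109/5; velocities now: v0=-1 v1=-2 v2=3 v3=4
Collision at t=8: particles 0 and 1 swap velocities; positions: p0=-8 p1=-8 p2=26 p3=49; velocities now: v0=-2 v1=-1 v2=3 v3=4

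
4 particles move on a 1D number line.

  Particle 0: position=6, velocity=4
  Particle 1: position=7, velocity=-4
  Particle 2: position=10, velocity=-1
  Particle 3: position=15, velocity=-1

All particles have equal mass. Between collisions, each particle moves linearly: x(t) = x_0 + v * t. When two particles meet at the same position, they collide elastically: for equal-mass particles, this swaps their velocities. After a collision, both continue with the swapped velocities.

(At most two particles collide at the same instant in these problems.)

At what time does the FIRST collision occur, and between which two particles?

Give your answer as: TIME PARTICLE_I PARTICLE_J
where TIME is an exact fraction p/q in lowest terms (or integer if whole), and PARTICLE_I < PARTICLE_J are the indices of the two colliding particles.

Pair (0,1): pos 6,7 vel 4,-4 -> gap=1, closing at 8/unit, collide at t=1/8
Pair (1,2): pos 7,10 vel -4,-1 -> not approaching (rel speed -3 <= 0)
Pair (2,3): pos 10,15 vel -1,-1 -> not approaching (rel speed 0 <= 0)
Earliest collision: t=1/8 between 0 and 1

Answer: 1/8 0 1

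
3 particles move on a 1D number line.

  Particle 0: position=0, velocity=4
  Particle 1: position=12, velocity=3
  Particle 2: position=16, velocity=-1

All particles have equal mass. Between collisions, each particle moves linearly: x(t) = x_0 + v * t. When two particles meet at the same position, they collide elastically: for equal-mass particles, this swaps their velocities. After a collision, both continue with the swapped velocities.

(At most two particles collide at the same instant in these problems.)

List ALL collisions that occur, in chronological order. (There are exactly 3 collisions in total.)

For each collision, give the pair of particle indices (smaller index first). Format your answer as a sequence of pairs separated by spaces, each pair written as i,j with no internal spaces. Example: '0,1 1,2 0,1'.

Collision at t=1: particles 1 and 2 swap velocities; positions: p0=4 p1=15 p2=15; velocities now: v0=4 v1=-1 v2=3
Collision at t=16/5: particles 0 and 1 swap velocities; positions: p0=64/5 p1=64/5 p2=108/5; velocities now: v0=-1 v1=4 v2=3
Collision at t=12: particles 1 and 2 swap velocities; positions: p0=4 p1=48 p2=48; velocities now: v0=-1 v1=3 v2=4

Answer: 1,2 0,1 1,2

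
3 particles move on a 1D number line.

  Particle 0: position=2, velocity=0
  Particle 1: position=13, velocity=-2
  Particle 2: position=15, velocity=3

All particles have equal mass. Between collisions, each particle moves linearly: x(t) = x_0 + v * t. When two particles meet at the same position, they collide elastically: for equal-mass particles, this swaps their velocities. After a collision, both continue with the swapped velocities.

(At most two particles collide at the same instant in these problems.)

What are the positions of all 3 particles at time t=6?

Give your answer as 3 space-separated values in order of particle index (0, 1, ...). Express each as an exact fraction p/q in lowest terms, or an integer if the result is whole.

Answer: 1 2 33

Derivation:
Collision at t=11/2: particles 0 and 1 swap velocities; positions: p0=2 p1=2 p2=63/2; velocities now: v0=-2 v1=0 v2=3
Advance to t=6 (no further collisions before then); velocities: v0=-2 v1=0 v2=3; positions = 1 2 33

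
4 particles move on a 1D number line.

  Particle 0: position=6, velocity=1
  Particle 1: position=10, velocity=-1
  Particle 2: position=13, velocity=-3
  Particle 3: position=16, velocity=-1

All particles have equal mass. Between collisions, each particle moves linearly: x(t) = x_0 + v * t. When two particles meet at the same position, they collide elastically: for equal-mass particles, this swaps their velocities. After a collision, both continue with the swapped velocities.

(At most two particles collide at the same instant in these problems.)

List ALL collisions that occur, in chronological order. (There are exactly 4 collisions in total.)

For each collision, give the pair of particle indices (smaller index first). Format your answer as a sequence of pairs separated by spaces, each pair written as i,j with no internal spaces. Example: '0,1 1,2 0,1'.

Answer: 1,2 0,1 1,2 2,3

Derivation:
Collision at t=3/2: particles 1 and 2 swap velocities; positions: p0=15/2 p1=17/2 p2=17/2 p3=29/2; velocities now: v0=1 v1=-3 v2=-1 v3=-1
Collision at t=7/4: particles 0 and 1 swap velocities; positions: p0=31/4 p1=31/4 p2=33/4 p3=57/4; velocities now: v0=-3 v1=1 v2=-1 v3=-1
Collision at t=2: particles 1 and 2 swap velocities; positions: p0=7 p1=8 p2=8 p3=14; velocities now: v0=-3 v1=-1 v2=1 v3=-1
Collision at t=5: particles 2 and 3 swap velocities; positions: p0=-2 p1=5 p2=11 p3=11; velocities now: v0=-3 v1=-1 v2=-1 v3=1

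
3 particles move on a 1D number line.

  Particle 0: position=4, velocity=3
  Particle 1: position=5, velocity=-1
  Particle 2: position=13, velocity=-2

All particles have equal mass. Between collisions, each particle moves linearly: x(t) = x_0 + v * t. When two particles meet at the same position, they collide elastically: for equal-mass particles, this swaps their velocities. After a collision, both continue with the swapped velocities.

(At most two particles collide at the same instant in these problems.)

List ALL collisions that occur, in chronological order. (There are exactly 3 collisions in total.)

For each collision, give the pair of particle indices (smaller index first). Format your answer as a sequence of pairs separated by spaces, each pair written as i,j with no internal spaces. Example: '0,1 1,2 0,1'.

Answer: 0,1 1,2 0,1

Derivation:
Collision at t=1/4: particles 0 and 1 swap velocities; positions: p0=19/4 p1=19/4 p2=25/2; velocities now: v0=-1 v1=3 v2=-2
Collision at t=9/5: particles 1 and 2 swap velocities; positions: p0=16/5 p1=47/5 p2=47/5; velocities now: v0=-1 v1=-2 v2=3
Collision at t=8: particles 0 and 1 swap velocities; positions: p0=-3 p1=-3 p2=28; velocities now: v0=-2 v1=-1 v2=3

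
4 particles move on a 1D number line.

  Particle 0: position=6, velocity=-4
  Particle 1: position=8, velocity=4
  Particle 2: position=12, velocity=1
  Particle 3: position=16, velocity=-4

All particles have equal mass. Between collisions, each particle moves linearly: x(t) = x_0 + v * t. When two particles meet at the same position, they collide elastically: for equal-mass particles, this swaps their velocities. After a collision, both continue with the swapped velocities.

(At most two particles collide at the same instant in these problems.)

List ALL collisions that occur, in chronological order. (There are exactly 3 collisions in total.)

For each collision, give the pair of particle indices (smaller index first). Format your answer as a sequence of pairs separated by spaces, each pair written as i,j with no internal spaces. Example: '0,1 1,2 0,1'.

Collision at t=4/5: particles 2 and 3 swap velocities; positions: p0=14/5 p1=56/5 p2=64/5 p3=64/5; velocities now: v0=-4 v1=4 v2=-4 v3=1
Collision at t=1: particles 1 and 2 swap velocities; positions: p0=2 p1=12 p2=12 p3=13; velocities now: v0=-4 v1=-4 v2=4 v3=1
Collision at t=4/3: particles 2 and 3 swap velocities; positions: p0=2/3 p1=32/3 p2=40/3 p3=40/3; velocities now: v0=-4 v1=-4 v2=1 v3=4

Answer: 2,3 1,2 2,3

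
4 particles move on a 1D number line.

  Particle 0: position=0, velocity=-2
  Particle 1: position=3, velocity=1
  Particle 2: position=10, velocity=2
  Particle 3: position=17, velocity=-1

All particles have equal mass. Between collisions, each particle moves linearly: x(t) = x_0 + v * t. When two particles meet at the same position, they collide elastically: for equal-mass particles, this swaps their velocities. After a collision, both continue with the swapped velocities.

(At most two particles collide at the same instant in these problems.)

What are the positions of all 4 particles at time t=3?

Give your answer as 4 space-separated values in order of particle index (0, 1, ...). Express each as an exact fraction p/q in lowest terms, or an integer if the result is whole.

Answer: -6 6 14 16

Derivation:
Collision at t=7/3: particles 2 and 3 swap velocities; positions: p0=-14/3 p1=16/3 p2=44/3 p3=44/3; velocities now: v0=-2 v1=1 v2=-1 v3=2
Advance to t=3 (no further collisions before then); velocities: v0=-2 v1=1 v2=-1 v3=2; positions = -6 6 14 16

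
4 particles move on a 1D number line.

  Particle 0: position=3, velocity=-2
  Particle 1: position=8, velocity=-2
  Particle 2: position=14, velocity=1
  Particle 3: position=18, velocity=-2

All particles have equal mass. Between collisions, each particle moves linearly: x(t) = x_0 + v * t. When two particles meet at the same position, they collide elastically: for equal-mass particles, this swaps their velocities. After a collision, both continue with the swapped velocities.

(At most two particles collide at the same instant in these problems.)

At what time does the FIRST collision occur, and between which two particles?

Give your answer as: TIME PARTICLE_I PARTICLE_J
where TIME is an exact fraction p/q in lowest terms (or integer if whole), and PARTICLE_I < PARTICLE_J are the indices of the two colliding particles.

Pair (0,1): pos 3,8 vel -2,-2 -> not approaching (rel speed 0 <= 0)
Pair (1,2): pos 8,14 vel -2,1 -> not approaching (rel speed -3 <= 0)
Pair (2,3): pos 14,18 vel 1,-2 -> gap=4, closing at 3/unit, collide at t=4/3
Earliest collision: t=4/3 between 2 and 3

Answer: 4/3 2 3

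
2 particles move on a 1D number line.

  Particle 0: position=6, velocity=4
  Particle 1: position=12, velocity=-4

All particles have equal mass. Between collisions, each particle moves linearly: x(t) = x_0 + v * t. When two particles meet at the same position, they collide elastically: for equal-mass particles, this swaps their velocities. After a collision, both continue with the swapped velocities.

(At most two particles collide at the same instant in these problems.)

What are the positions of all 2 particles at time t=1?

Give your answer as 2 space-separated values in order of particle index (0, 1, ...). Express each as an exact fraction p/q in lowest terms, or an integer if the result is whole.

Answer: 8 10

Derivation:
Collision at t=3/4: particles 0 and 1 swap velocities; positions: p0=9 p1=9; velocities now: v0=-4 v1=4
Advance to t=1 (no further collisions before then); velocities: v0=-4 v1=4; positions = 8 10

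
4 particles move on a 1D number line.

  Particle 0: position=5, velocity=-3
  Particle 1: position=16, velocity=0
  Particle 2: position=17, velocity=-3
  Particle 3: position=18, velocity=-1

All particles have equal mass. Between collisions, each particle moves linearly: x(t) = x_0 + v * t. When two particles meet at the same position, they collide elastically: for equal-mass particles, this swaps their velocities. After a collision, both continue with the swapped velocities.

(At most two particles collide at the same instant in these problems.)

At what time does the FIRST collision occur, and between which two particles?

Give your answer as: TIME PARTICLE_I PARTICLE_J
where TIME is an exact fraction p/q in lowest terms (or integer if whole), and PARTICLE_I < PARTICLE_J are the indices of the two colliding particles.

Answer: 1/3 1 2

Derivation:
Pair (0,1): pos 5,16 vel -3,0 -> not approaching (rel speed -3 <= 0)
Pair (1,2): pos 16,17 vel 0,-3 -> gap=1, closing at 3/unit, collide at t=1/3
Pair (2,3): pos 17,18 vel -3,-1 -> not approaching (rel speed -2 <= 0)
Earliest collision: t=1/3 between 1 and 2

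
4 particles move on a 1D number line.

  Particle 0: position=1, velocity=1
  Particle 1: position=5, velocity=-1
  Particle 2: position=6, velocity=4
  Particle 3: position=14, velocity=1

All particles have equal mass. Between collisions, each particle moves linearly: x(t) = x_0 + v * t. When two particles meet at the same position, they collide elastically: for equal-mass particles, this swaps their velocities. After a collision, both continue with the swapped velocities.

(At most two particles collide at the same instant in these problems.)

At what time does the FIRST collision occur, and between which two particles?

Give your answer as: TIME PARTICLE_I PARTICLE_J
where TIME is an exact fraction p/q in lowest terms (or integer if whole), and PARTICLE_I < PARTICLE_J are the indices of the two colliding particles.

Answer: 2 0 1

Derivation:
Pair (0,1): pos 1,5 vel 1,-1 -> gap=4, closing at 2/unit, collide at t=2
Pair (1,2): pos 5,6 vel -1,4 -> not approaching (rel speed -5 <= 0)
Pair (2,3): pos 6,14 vel 4,1 -> gap=8, closing at 3/unit, collide at t=8/3
Earliest collision: t=2 between 0 and 1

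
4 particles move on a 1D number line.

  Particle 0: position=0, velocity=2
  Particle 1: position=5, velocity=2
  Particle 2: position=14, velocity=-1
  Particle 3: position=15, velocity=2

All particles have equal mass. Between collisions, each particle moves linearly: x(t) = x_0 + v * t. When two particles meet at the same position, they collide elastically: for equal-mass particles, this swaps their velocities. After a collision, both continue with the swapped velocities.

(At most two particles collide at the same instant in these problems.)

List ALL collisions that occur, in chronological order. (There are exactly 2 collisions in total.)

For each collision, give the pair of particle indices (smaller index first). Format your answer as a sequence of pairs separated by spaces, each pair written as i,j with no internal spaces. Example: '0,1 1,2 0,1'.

Collision at t=3: particles 1 and 2 swap velocities; positions: p0=6 p1=11 p2=11 p3=21; velocities now: v0=2 v1=-1 v2=2 v3=2
Collision at t=14/3: particles 0 and 1 swap velocities; positions: p0=28/3 p1=28/3 p2=43/3 p3=73/3; velocities now: v0=-1 v1=2 v2=2 v3=2

Answer: 1,2 0,1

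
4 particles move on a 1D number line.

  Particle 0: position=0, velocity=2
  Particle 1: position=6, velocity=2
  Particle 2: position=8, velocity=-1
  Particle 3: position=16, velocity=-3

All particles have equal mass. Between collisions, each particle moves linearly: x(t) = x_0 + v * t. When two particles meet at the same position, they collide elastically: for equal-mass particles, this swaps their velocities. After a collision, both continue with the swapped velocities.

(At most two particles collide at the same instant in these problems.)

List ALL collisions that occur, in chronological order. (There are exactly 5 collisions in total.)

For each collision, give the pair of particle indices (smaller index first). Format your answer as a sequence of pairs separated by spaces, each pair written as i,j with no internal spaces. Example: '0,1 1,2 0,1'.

Answer: 1,2 2,3 0,1 1,2 0,1

Derivation:
Collision at t=2/3: particles 1 and 2 swap velocities; positions: p0=4/3 p1=22/3 p2=22/3 p3=14; velocities now: v0=2 v1=-1 v2=2 v3=-3
Collision at t=2: particles 2 and 3 swap velocities; positions: p0=4 p1=6 p2=10 p3=10; velocities now: v0=2 v1=-1 v2=-3 v3=2
Collision at t=8/3: particles 0 and 1 swap velocities; positions: p0=16/3 p1=16/3 p2=8 p3=34/3; velocities now: v0=-1 v1=2 v2=-3 v3=2
Collision at t=16/5: particles 1 and 2 swap velocities; positions: p0=24/5 p1=32/5 p2=32/5 p3=62/5; velocities now: v0=-1 v1=-3 v2=2 v3=2
Collision at t=4: particles 0 and 1 swap velocities; positions: p0=4 p1=4 p2=8 p3=14; velocities now: v0=-3 v1=-1 v2=2 v3=2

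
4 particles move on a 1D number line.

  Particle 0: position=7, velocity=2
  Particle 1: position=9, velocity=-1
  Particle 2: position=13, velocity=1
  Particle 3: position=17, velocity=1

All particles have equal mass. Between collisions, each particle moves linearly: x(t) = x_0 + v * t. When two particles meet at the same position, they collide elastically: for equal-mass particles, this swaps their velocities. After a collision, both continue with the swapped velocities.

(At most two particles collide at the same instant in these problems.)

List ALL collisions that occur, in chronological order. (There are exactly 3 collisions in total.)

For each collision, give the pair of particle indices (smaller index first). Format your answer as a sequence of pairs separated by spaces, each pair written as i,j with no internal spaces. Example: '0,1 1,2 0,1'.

Answer: 0,1 1,2 2,3

Derivation:
Collision at t=2/3: particles 0 and 1 swap velocities; positions: p0=25/3 p1=25/3 p2=41/3 p3=53/3; velocities now: v0=-1 v1=2 v2=1 v3=1
Collision at t=6: particles 1 and 2 swap velocities; positions: p0=3 p1=19 p2=19 p3=23; velocities now: v0=-1 v1=1 v2=2 v3=1
Collision at t=10: particles 2 and 3 swap velocities; positions: p0=-1 p1=23 p2=27 p3=27; velocities now: v0=-1 v1=1 v2=1 v3=2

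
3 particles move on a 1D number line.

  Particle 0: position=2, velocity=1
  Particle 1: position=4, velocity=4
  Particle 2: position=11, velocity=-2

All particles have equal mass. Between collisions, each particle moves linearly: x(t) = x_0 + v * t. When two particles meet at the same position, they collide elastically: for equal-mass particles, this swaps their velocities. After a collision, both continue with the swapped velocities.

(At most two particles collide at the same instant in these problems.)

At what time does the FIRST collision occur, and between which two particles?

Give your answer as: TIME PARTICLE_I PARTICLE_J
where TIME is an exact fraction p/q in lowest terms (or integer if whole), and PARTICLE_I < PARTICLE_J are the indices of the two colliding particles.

Pair (0,1): pos 2,4 vel 1,4 -> not approaching (rel speed -3 <= 0)
Pair (1,2): pos 4,11 vel 4,-2 -> gap=7, closing at 6/unit, collide at t=7/6
Earliest collision: t=7/6 between 1 and 2

Answer: 7/6 1 2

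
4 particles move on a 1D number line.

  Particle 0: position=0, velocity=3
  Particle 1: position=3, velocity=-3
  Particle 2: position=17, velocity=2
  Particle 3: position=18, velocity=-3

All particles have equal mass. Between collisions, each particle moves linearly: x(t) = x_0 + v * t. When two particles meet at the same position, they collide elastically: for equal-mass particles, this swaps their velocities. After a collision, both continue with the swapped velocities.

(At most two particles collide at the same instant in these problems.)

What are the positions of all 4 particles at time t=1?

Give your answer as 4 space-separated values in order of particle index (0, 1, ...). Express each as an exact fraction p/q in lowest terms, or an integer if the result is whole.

Collision at t=1/5: particles 2 and 3 swap velocities; positions: p0=3/5 p1=12/5 p2=87/5 p3=87/5; velocities now: v0=3 v1=-3 v2=-3 v3=2
Collision at t=1/2: particles 0 and 1 swap velocities; positions: p0=3/2 p1=3/2 p2=33/2 p3=18; velocities now: v0=-3 v1=3 v2=-3 v3=2
Advance to t=1 (no further collisions before then); velocities: v0=-3 v1=3 v2=-3 v3=2; positions = 0 3 15 19

Answer: 0 3 15 19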